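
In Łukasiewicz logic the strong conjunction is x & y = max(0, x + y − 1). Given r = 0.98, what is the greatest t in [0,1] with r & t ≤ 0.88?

The residuum of the Łukasiewicz t-norm gives the supremum: min(1, 1 − 0.98 + 0.88).
1 − 0.98 + 0.88 = 0.90, so t = min(1, 0.90) = 0.90.
Check: 0.98 & 0.90 = max(0, 0.88) = 0.88 ≤ 0.88.

0.90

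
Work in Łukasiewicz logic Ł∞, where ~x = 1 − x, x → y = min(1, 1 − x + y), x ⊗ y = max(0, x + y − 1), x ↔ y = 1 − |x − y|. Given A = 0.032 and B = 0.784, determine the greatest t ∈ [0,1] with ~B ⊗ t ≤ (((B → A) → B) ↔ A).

~B = 1 − 0.784 = 0.216
So the left factor is ~B = 0.216.
B → A = min(1, 1 − 0.784 + 0.032) = min(1, 0.248) = 0.248
(B → A) → B = min(1, 1 − 0.248 + 0.784) = min(1, 1.536) = 1.000
((B → A) → B) ↔ A = 1 − |1.000 − 0.032| = 1 − 0.968 = 0.032
So the right-hand bound is ((B → A) → B) ↔ A = 0.032.
The residuum of the Łukasiewicz t-norm gives the supremum: min(1, 1 − 0.216 + 0.032).
1 − 0.216 + 0.032 = 0.816, so t = min(1, 0.816) = 0.816.
Check: 0.216 ⊗ 0.816 = max(0, 0.032) = 0.032 ≤ 0.032.

0.816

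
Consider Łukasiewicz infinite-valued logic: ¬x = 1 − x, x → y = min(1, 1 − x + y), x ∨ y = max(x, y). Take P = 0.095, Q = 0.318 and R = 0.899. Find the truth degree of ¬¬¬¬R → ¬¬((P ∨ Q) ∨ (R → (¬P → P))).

0.419

¬R = 1 − 0.899 = 0.101
¬¬R = 1 − 0.101 = 0.899
¬¬¬R = 1 − 0.899 = 0.101
¬¬¬¬R = 1 − 0.101 = 0.899
P ∨ Q = max(0.095, 0.318) = 0.318
¬P = 1 − 0.095 = 0.905
¬P → P = min(1, 1 − 0.905 + 0.095) = min(1, 0.190) = 0.190
R → (¬P → P) = min(1, 1 − 0.899 + 0.190) = min(1, 0.291) = 0.291
(P ∨ Q) ∨ (R → (¬P → P)) = max(0.318, 0.291) = 0.318
¬((P ∨ Q) ∨ (R → (¬P → P))) = 1 − 0.318 = 0.682
¬¬((P ∨ Q) ∨ (R → (¬P → P))) = 1 − 0.682 = 0.318
¬¬¬¬R → ¬¬((P ∨ Q) ∨ (R → (¬P → P))) = min(1, 1 − 0.899 + 0.318) = min(1, 0.419) = 0.419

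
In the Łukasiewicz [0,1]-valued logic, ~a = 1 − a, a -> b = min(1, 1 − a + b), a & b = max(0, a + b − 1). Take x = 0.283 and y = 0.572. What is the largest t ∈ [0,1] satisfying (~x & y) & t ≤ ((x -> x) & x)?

~x = 1 − 0.283 = 0.717
~x & y = max(0, 0.717 + 0.572 − 1) = max(0, 0.289) = 0.289
So the left factor is ~x & y = 0.289.
x -> x = min(1, 1 − 0.283 + 0.283) = min(1, 1.000) = 1.000
(x -> x) & x = max(0, 1.000 + 0.283 − 1) = max(0, 0.283) = 0.283
So the right-hand bound is (x -> x) & x = 0.283.
The residuum of the Łukasiewicz t-norm gives the supremum: min(1, 1 − 0.289 + 0.283).
1 − 0.289 + 0.283 = 0.994, so t = min(1, 0.994) = 0.994.
Check: 0.289 & 0.994 = max(0, 0.283) = 0.283 ≤ 0.283.

0.994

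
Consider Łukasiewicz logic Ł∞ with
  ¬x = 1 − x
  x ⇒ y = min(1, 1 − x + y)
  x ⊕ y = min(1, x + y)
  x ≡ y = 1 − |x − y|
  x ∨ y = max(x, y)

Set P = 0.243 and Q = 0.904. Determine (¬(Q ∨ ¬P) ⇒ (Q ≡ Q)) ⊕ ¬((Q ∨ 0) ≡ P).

1.000

¬P = 1 − 0.243 = 0.757
Q ∨ ¬P = max(0.904, 0.757) = 0.904
¬(Q ∨ ¬P) = 1 − 0.904 = 0.096
Q ≡ Q = 1 − |0.904 − 0.904| = 1 − 0.000 = 1.000
¬(Q ∨ ¬P) ⇒ (Q ≡ Q) = min(1, 1 − 0.096 + 1.000) = min(1, 1.904) = 1.000
Q ∨ 0 = max(0.904, 0.000) = 0.904
(Q ∨ 0) ≡ P = 1 − |0.904 − 0.243| = 1 − 0.661 = 0.339
¬((Q ∨ 0) ≡ P) = 1 − 0.339 = 0.661
(¬(Q ∨ ¬P) ⇒ (Q ≡ Q)) ⊕ ¬((Q ∨ 0) ≡ P) = min(1, 1.000 + 0.661) = min(1, 1.661) = 1.000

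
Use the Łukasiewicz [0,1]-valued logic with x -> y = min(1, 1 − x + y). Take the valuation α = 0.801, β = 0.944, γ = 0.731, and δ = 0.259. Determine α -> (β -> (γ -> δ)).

0.783

γ -> δ = min(1, 1 − 0.731 + 0.259) = min(1, 0.528) = 0.528
β -> (γ -> δ) = min(1, 1 − 0.944 + 0.528) = min(1, 0.584) = 0.584
α -> (β -> (γ -> δ)) = min(1, 1 − 0.801 + 0.584) = min(1, 0.783) = 0.783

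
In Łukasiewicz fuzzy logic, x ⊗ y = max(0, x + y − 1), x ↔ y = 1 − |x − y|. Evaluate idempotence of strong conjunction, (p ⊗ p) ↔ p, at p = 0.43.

0.57

p ⊗ p = max(0, 0.43 + 0.43 − 1) = max(0, -0.14) = 0.00
(p ⊗ p) ↔ p = 1 − |0.00 − 0.43| = 1 − 0.43 = 0.57
(The value 0.57 < 1 shows this instance is not satisfied; fails in Ł∞ since a ⊗ a = max(0, 2a−1) ≠ a in general.)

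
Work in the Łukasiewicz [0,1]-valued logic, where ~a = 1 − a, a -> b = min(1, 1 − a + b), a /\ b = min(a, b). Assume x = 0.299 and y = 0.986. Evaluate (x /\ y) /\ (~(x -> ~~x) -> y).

x /\ y = min(0.299, 0.986) = 0.299
~x = 1 − 0.299 = 0.701
~~x = 1 − 0.701 = 0.299
x -> ~~x = min(1, 1 − 0.299 + 0.299) = min(1, 1.000) = 1.000
~(x -> ~~x) = 1 − 1.000 = 0.000
~(x -> ~~x) -> y = min(1, 1 − 0.000 + 0.986) = min(1, 1.986) = 1.000
(x /\ y) /\ (~(x -> ~~x) -> y) = min(0.299, 1.000) = 0.299

0.299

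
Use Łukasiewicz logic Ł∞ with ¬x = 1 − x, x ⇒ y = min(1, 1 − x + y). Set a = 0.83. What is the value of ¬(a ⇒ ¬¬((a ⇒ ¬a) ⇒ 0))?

0.17

¬a = 1 − 0.83 = 0.17
a ⇒ ¬a = min(1, 1 − 0.83 + 0.17) = min(1, 0.34) = 0.34
(a ⇒ ¬a) ⇒ 0 = min(1, 1 − 0.34 + 0.00) = min(1, 0.66) = 0.66
¬((a ⇒ ¬a) ⇒ 0) = 1 − 0.66 = 0.34
¬¬((a ⇒ ¬a) ⇒ 0) = 1 − 0.34 = 0.66
a ⇒ ¬¬((a ⇒ ¬a) ⇒ 0) = min(1, 1 − 0.83 + 0.66) = min(1, 0.83) = 0.83
¬(a ⇒ ¬¬((a ⇒ ¬a) ⇒ 0)) = 1 − 0.83 = 0.17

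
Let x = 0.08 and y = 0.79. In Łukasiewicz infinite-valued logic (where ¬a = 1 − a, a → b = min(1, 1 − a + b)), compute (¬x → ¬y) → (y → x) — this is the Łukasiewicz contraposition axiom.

1.00

¬x = 1 − 0.08 = 0.92
¬y = 1 − 0.79 = 0.21
¬x → ¬y = min(1, 1 − 0.92 + 0.21) = min(1, 0.29) = 0.29
y → x = min(1, 1 − 0.79 + 0.08) = min(1, 0.29) = 0.29
(¬x → ¬y) → (y → x) = min(1, 1 − 0.29 + 0.29) = min(1, 1.00) = 1.00
(As expected: an axiom of Ł∞, always 1.)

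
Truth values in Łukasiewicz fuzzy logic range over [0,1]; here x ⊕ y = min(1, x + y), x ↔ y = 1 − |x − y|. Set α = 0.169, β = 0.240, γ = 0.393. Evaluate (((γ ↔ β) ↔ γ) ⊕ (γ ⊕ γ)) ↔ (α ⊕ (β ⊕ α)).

γ ↔ β = 1 − |0.393 − 0.240| = 1 − 0.153 = 0.847
(γ ↔ β) ↔ γ = 1 − |0.847 − 0.393| = 1 − 0.454 = 0.546
γ ⊕ γ = min(1, 0.393 + 0.393) = min(1, 0.786) = 0.786
((γ ↔ β) ↔ γ) ⊕ (γ ⊕ γ) = min(1, 0.546 + 0.786) = min(1, 1.332) = 1.000
β ⊕ α = min(1, 0.240 + 0.169) = min(1, 0.409) = 0.409
α ⊕ (β ⊕ α) = min(1, 0.169 + 0.409) = min(1, 0.578) = 0.578
(((γ ↔ β) ↔ γ) ⊕ (γ ⊕ γ)) ↔ (α ⊕ (β ⊕ α)) = 1 − |1.000 − 0.578| = 1 − 0.422 = 0.578

0.578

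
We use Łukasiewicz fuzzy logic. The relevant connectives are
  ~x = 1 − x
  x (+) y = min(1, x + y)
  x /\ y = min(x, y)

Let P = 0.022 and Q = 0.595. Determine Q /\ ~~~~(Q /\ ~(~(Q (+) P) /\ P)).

0.595

Q (+) P = min(1, 0.595 + 0.022) = min(1, 0.617) = 0.617
~(Q (+) P) = 1 − 0.617 = 0.383
~(Q (+) P) /\ P = min(0.383, 0.022) = 0.022
~(~(Q (+) P) /\ P) = 1 − 0.022 = 0.978
Q /\ ~(~(Q (+) P) /\ P) = min(0.595, 0.978) = 0.595
~(Q /\ ~(~(Q (+) P) /\ P)) = 1 − 0.595 = 0.405
~~(Q /\ ~(~(Q (+) P) /\ P)) = 1 − 0.405 = 0.595
~~~(Q /\ ~(~(Q (+) P) /\ P)) = 1 − 0.595 = 0.405
~~~~(Q /\ ~(~(Q (+) P) /\ P)) = 1 − 0.405 = 0.595
Q /\ ~~~~(Q /\ ~(~(Q (+) P) /\ P)) = min(0.595, 0.595) = 0.595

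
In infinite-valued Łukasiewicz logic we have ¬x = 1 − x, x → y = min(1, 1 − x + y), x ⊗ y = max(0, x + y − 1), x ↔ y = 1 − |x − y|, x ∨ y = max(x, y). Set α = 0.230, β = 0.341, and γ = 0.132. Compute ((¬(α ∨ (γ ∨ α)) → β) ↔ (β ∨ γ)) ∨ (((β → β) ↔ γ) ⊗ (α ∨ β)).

0.770

γ ∨ α = max(0.132, 0.230) = 0.230
α ∨ (γ ∨ α) = max(0.230, 0.230) = 0.230
¬(α ∨ (γ ∨ α)) = 1 − 0.230 = 0.770
¬(α ∨ (γ ∨ α)) → β = min(1, 1 − 0.770 + 0.341) = min(1, 0.571) = 0.571
β ∨ γ = max(0.341, 0.132) = 0.341
(¬(α ∨ (γ ∨ α)) → β) ↔ (β ∨ γ) = 1 − |0.571 − 0.341| = 1 − 0.230 = 0.770
β → β = min(1, 1 − 0.341 + 0.341) = min(1, 1.000) = 1.000
(β → β) ↔ γ = 1 − |1.000 − 0.132| = 1 − 0.868 = 0.132
α ∨ β = max(0.230, 0.341) = 0.341
((β → β) ↔ γ) ⊗ (α ∨ β) = max(0, 0.132 + 0.341 − 1) = max(0, -0.527) = 0.000
((¬(α ∨ (γ ∨ α)) → β) ↔ (β ∨ γ)) ∨ (((β → β) ↔ γ) ⊗ (α ∨ β)) = max(0.770, 0.000) = 0.770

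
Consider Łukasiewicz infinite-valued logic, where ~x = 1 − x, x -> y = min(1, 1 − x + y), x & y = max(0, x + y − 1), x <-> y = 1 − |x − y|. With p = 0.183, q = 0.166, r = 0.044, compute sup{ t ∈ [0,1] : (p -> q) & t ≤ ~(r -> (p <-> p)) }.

p -> q = min(1, 1 − 0.183 + 0.166) = min(1, 0.983) = 0.983
So the left factor is p -> q = 0.983.
p <-> p = 1 − |0.183 − 0.183| = 1 − 0.000 = 1.000
r -> (p <-> p) = min(1, 1 − 0.044 + 1.000) = min(1, 1.956) = 1.000
~(r -> (p <-> p)) = 1 − 1.000 = 0.000
So the right-hand bound is ~(r -> (p <-> p)) = 0.000.
The residuum of the Łukasiewicz t-norm gives the supremum: min(1, 1 − 0.983 + 0.000).
1 − 0.983 + 0.000 = 0.017, so t = min(1, 0.017) = 0.017.
Check: 0.983 & 0.017 = max(0, 0.000) = 0.000 ≤ 0.000.

0.017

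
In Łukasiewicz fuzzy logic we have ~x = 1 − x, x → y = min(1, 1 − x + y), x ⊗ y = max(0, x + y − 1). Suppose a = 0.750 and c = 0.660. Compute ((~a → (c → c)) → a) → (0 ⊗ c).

0.250

~a = 1 − 0.750 = 0.250
c → c = min(1, 1 − 0.660 + 0.660) = min(1, 1.000) = 1.000
~a → (c → c) = min(1, 1 − 0.250 + 1.000) = min(1, 1.750) = 1.000
(~a → (c → c)) → a = min(1, 1 − 1.000 + 0.750) = min(1, 0.750) = 0.750
0 ⊗ c = max(0, 0.000 + 0.660 − 1) = max(0, -0.340) = 0.000
((~a → (c → c)) → a) → (0 ⊗ c) = min(1, 1 − 0.750 + 0.000) = min(1, 0.250) = 0.250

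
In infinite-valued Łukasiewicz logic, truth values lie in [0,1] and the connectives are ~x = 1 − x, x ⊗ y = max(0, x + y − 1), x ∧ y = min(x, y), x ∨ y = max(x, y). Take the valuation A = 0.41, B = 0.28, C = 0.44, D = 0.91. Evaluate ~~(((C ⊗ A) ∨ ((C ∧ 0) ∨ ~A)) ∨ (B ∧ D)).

C ⊗ A = max(0, 0.44 + 0.41 − 1) = max(0, -0.15) = 0.00
C ∧ 0 = min(0.44, 0.00) = 0.00
~A = 1 − 0.41 = 0.59
(C ∧ 0) ∨ ~A = max(0.00, 0.59) = 0.59
(C ⊗ A) ∨ ((C ∧ 0) ∨ ~A) = max(0.00, 0.59) = 0.59
B ∧ D = min(0.28, 0.91) = 0.28
((C ⊗ A) ∨ ((C ∧ 0) ∨ ~A)) ∨ (B ∧ D) = max(0.59, 0.28) = 0.59
~(((C ⊗ A) ∨ ((C ∧ 0) ∨ ~A)) ∨ (B ∧ D)) = 1 − 0.59 = 0.41
~~(((C ⊗ A) ∨ ((C ∧ 0) ∨ ~A)) ∨ (B ∧ D)) = 1 − 0.41 = 0.59

0.59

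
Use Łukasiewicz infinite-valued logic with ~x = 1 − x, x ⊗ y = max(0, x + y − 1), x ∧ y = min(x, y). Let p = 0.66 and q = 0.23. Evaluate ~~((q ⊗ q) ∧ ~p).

q ⊗ q = max(0, 0.23 + 0.23 − 1) = max(0, -0.54) = 0.00
~p = 1 − 0.66 = 0.34
(q ⊗ q) ∧ ~p = min(0.00, 0.34) = 0.00
~((q ⊗ q) ∧ ~p) = 1 − 0.00 = 1.00
~~((q ⊗ q) ∧ ~p) = 1 − 1.00 = 0.00

0.00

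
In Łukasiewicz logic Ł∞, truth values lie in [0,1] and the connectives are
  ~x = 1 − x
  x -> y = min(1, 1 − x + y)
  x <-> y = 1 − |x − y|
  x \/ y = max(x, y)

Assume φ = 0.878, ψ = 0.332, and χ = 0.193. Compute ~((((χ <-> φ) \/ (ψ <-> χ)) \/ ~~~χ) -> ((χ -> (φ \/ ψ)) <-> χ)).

0.668

χ <-> φ = 1 − |0.193 − 0.878| = 1 − 0.685 = 0.315
ψ <-> χ = 1 − |0.332 − 0.193| = 1 − 0.139 = 0.861
(χ <-> φ) \/ (ψ <-> χ) = max(0.315, 0.861) = 0.861
~χ = 1 − 0.193 = 0.807
~~χ = 1 − 0.807 = 0.193
~~~χ = 1 − 0.193 = 0.807
((χ <-> φ) \/ (ψ <-> χ)) \/ ~~~χ = max(0.861, 0.807) = 0.861
φ \/ ψ = max(0.878, 0.332) = 0.878
χ -> (φ \/ ψ) = min(1, 1 − 0.193 + 0.878) = min(1, 1.685) = 1.000
(χ -> (φ \/ ψ)) <-> χ = 1 − |1.000 − 0.193| = 1 − 0.807 = 0.193
(((χ <-> φ) \/ (ψ <-> χ)) \/ ~~~χ) -> ((χ -> (φ \/ ψ)) <-> χ) = min(1, 1 − 0.861 + 0.193) = min(1, 0.332) = 0.332
~((((χ <-> φ) \/ (ψ <-> χ)) \/ ~~~χ) -> ((χ -> (φ \/ ψ)) <-> χ)) = 1 − 0.332 = 0.668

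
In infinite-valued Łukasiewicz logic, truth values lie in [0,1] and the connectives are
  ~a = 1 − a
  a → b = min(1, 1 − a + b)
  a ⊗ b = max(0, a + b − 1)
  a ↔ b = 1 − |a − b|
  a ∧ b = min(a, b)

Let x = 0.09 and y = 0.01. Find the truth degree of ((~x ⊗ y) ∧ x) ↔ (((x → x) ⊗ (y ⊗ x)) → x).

0.00

~x = 1 − 0.09 = 0.91
~x ⊗ y = max(0, 0.91 + 0.01 − 1) = max(0, -0.08) = 0.00
(~x ⊗ y) ∧ x = min(0.00, 0.09) = 0.00
x → x = min(1, 1 − 0.09 + 0.09) = min(1, 1.00) = 1.00
y ⊗ x = max(0, 0.01 + 0.09 − 1) = max(0, -0.90) = 0.00
(x → x) ⊗ (y ⊗ x) = max(0, 1.00 + 0.00 − 1) = max(0, 0.00) = 0.00
((x → x) ⊗ (y ⊗ x)) → x = min(1, 1 − 0.00 + 0.09) = min(1, 1.09) = 1.00
((~x ⊗ y) ∧ x) ↔ (((x → x) ⊗ (y ⊗ x)) → x) = 1 − |0.00 − 1.00| = 1 − 1.00 = 0.00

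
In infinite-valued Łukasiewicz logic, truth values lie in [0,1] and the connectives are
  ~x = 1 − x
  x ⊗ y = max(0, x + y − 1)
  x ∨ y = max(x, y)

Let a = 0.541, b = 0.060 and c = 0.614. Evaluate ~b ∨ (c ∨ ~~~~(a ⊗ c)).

0.940

~b = 1 − 0.060 = 0.940
a ⊗ c = max(0, 0.541 + 0.614 − 1) = max(0, 0.155) = 0.155
~(a ⊗ c) = 1 − 0.155 = 0.845
~~(a ⊗ c) = 1 − 0.845 = 0.155
~~~(a ⊗ c) = 1 − 0.155 = 0.845
~~~~(a ⊗ c) = 1 − 0.845 = 0.155
c ∨ ~~~~(a ⊗ c) = max(0.614, 0.155) = 0.614
~b ∨ (c ∨ ~~~~(a ⊗ c)) = max(0.940, 0.614) = 0.940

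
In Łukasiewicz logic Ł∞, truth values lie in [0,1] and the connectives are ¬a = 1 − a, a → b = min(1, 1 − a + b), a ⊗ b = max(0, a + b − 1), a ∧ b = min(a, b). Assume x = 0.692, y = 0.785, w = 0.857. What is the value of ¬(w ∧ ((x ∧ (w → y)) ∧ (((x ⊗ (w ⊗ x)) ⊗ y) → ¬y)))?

w → y = min(1, 1 − 0.857 + 0.785) = min(1, 0.928) = 0.928
x ∧ (w → y) = min(0.692, 0.928) = 0.692
w ⊗ x = max(0, 0.857 + 0.692 − 1) = max(0, 0.549) = 0.549
x ⊗ (w ⊗ x) = max(0, 0.692 + 0.549 − 1) = max(0, 0.241) = 0.241
(x ⊗ (w ⊗ x)) ⊗ y = max(0, 0.241 + 0.785 − 1) = max(0, 0.026) = 0.026
¬y = 1 − 0.785 = 0.215
((x ⊗ (w ⊗ x)) ⊗ y) → ¬y = min(1, 1 − 0.026 + 0.215) = min(1, 1.189) = 1.000
(x ∧ (w → y)) ∧ (((x ⊗ (w ⊗ x)) ⊗ y) → ¬y) = min(0.692, 1.000) = 0.692
w ∧ ((x ∧ (w → y)) ∧ (((x ⊗ (w ⊗ x)) ⊗ y) → ¬y)) = min(0.857, 0.692) = 0.692
¬(w ∧ ((x ∧ (w → y)) ∧ (((x ⊗ (w ⊗ x)) ⊗ y) → ¬y))) = 1 − 0.692 = 0.308

0.308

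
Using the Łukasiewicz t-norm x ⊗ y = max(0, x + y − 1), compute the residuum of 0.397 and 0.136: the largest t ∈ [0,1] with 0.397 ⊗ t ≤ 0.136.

The residuum of the Łukasiewicz t-norm gives the supremum: min(1, 1 − 0.397 + 0.136).
1 − 0.397 + 0.136 = 0.739, so t = min(1, 0.739) = 0.739.
Check: 0.397 ⊗ 0.739 = max(0, 0.136) = 0.136 ≤ 0.136.

0.739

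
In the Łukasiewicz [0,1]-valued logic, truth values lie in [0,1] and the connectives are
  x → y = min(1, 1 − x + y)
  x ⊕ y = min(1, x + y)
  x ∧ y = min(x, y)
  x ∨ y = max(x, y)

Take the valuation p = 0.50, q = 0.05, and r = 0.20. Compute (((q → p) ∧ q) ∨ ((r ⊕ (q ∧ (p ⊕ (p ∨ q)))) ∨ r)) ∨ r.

0.25

q → p = min(1, 1 − 0.05 + 0.50) = min(1, 1.45) = 1.00
(q → p) ∧ q = min(1.00, 0.05) = 0.05
p ∨ q = max(0.50, 0.05) = 0.50
p ⊕ (p ∨ q) = min(1, 0.50 + 0.50) = min(1, 1.00) = 1.00
q ∧ (p ⊕ (p ∨ q)) = min(0.05, 1.00) = 0.05
r ⊕ (q ∧ (p ⊕ (p ∨ q))) = min(1, 0.20 + 0.05) = min(1, 0.25) = 0.25
(r ⊕ (q ∧ (p ⊕ (p ∨ q)))) ∨ r = max(0.25, 0.20) = 0.25
((q → p) ∧ q) ∨ ((r ⊕ (q ∧ (p ⊕ (p ∨ q)))) ∨ r) = max(0.05, 0.25) = 0.25
(((q → p) ∧ q) ∨ ((r ⊕ (q ∧ (p ⊕ (p ∨ q)))) ∨ r)) ∨ r = max(0.25, 0.20) = 0.25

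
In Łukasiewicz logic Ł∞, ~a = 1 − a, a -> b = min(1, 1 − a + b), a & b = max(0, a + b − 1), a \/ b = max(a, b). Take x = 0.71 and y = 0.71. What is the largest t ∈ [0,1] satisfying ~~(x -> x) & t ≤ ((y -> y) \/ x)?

1.00

x -> x = min(1, 1 − 0.71 + 0.71) = min(1, 1.00) = 1.00
~(x -> x) = 1 − 1.00 = 0.00
~~(x -> x) = 1 − 0.00 = 1.00
So the left factor is ~~(x -> x) = 1.00.
y -> y = min(1, 1 − 0.71 + 0.71) = min(1, 1.00) = 1.00
(y -> y) \/ x = max(1.00, 0.71) = 1.00
So the right-hand bound is (y -> y) \/ x = 1.00.
The residuum of the Łukasiewicz t-norm gives the supremum: min(1, 1 − 1.00 + 1.00).
1 − 1.00 + 1.00 = 1.00, so t = min(1, 1.00) = 1.00.
Check: 1.00 & 1.00 = max(0, 1.00) = 1.00 ≤ 1.00.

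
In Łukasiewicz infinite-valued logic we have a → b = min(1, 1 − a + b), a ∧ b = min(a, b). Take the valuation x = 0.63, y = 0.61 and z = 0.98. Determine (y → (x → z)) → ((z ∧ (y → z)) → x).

0.65

x → z = min(1, 1 − 0.63 + 0.98) = min(1, 1.35) = 1.00
y → (x → z) = min(1, 1 − 0.61 + 1.00) = min(1, 1.39) = 1.00
y → z = min(1, 1 − 0.61 + 0.98) = min(1, 1.37) = 1.00
z ∧ (y → z) = min(0.98, 1.00) = 0.98
(z ∧ (y → z)) → x = min(1, 1 − 0.98 + 0.63) = min(1, 0.65) = 0.65
(y → (x → z)) → ((z ∧ (y → z)) → x) = min(1, 1 − 1.00 + 0.65) = min(1, 0.65) = 0.65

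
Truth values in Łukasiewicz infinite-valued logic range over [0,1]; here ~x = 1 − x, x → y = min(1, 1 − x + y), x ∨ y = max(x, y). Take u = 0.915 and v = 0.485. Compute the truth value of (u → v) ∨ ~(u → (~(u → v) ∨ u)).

0.570

u → v = min(1, 1 − 0.915 + 0.485) = min(1, 0.570) = 0.570
~(u → v) = 1 − 0.570 = 0.430
~(u → v) ∨ u = max(0.430, 0.915) = 0.915
u → (~(u → v) ∨ u) = min(1, 1 − 0.915 + 0.915) = min(1, 1.000) = 1.000
~(u → (~(u → v) ∨ u)) = 1 − 1.000 = 0.000
(u → v) ∨ ~(u → (~(u → v) ∨ u)) = max(0.570, 0.000) = 0.570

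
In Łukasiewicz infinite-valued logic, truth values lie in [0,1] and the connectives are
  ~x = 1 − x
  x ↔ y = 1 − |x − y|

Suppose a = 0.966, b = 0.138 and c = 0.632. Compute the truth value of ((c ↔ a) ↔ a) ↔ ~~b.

0.438

c ↔ a = 1 − |0.632 − 0.966| = 1 − 0.334 = 0.666
(c ↔ a) ↔ a = 1 − |0.666 − 0.966| = 1 − 0.300 = 0.700
~b = 1 − 0.138 = 0.862
~~b = 1 − 0.862 = 0.138
((c ↔ a) ↔ a) ↔ ~~b = 1 − |0.700 − 0.138| = 1 − 0.562 = 0.438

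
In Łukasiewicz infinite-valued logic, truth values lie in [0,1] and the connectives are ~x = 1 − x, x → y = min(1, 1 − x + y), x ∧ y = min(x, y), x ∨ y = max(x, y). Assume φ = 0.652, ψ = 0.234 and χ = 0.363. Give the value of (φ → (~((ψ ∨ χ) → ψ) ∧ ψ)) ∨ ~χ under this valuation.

0.637

ψ ∨ χ = max(0.234, 0.363) = 0.363
(ψ ∨ χ) → ψ = min(1, 1 − 0.363 + 0.234) = min(1, 0.871) = 0.871
~((ψ ∨ χ) → ψ) = 1 − 0.871 = 0.129
~((ψ ∨ χ) → ψ) ∧ ψ = min(0.129, 0.234) = 0.129
φ → (~((ψ ∨ χ) → ψ) ∧ ψ) = min(1, 1 − 0.652 + 0.129) = min(1, 0.477) = 0.477
~χ = 1 − 0.363 = 0.637
(φ → (~((ψ ∨ χ) → ψ) ∧ ψ)) ∨ ~χ = max(0.477, 0.637) = 0.637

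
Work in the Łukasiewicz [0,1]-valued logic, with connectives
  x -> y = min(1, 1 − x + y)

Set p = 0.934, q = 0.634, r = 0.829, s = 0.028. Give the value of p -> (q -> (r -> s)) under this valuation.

0.631

r -> s = min(1, 1 − 0.829 + 0.028) = min(1, 0.199) = 0.199
q -> (r -> s) = min(1, 1 − 0.634 + 0.199) = min(1, 0.565) = 0.565
p -> (q -> (r -> s)) = min(1, 1 − 0.934 + 0.565) = min(1, 0.631) = 0.631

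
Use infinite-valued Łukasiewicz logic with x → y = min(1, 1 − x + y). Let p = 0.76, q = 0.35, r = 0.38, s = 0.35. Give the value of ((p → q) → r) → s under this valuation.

0.56

p → q = min(1, 1 − 0.76 + 0.35) = min(1, 0.59) = 0.59
(p → q) → r = min(1, 1 − 0.59 + 0.38) = min(1, 0.79) = 0.79
((p → q) → r) → s = min(1, 1 − 0.79 + 0.35) = min(1, 0.56) = 0.56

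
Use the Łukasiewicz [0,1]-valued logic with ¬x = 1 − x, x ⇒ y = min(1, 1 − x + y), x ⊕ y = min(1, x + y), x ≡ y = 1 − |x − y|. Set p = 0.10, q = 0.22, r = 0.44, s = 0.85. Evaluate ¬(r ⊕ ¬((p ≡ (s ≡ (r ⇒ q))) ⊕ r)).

0.17

r ⇒ q = min(1, 1 − 0.44 + 0.22) = min(1, 0.78) = 0.78
s ≡ (r ⇒ q) = 1 − |0.85 − 0.78| = 1 − 0.07 = 0.93
p ≡ (s ≡ (r ⇒ q)) = 1 − |0.10 − 0.93| = 1 − 0.83 = 0.17
(p ≡ (s ≡ (r ⇒ q))) ⊕ r = min(1, 0.17 + 0.44) = min(1, 0.61) = 0.61
¬((p ≡ (s ≡ (r ⇒ q))) ⊕ r) = 1 − 0.61 = 0.39
r ⊕ ¬((p ≡ (s ≡ (r ⇒ q))) ⊕ r) = min(1, 0.44 + 0.39) = min(1, 0.83) = 0.83
¬(r ⊕ ¬((p ≡ (s ≡ (r ⇒ q))) ⊕ r)) = 1 − 0.83 = 0.17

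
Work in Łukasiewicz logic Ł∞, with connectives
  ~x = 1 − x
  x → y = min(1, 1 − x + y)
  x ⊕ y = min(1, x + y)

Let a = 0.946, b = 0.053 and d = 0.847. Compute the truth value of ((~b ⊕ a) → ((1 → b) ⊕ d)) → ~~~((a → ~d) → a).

0.100

~b = 1 − 0.053 = 0.947
~b ⊕ a = min(1, 0.947 + 0.946) = min(1, 1.893) = 1.000
1 → b = min(1, 1 − 1.000 + 0.053) = min(1, 0.053) = 0.053
(1 → b) ⊕ d = min(1, 0.053 + 0.847) = min(1, 0.900) = 0.900
(~b ⊕ a) → ((1 → b) ⊕ d) = min(1, 1 − 1.000 + 0.900) = min(1, 0.900) = 0.900
~d = 1 − 0.847 = 0.153
a → ~d = min(1, 1 − 0.946 + 0.153) = min(1, 0.207) = 0.207
(a → ~d) → a = min(1, 1 − 0.207 + 0.946) = min(1, 1.739) = 1.000
~((a → ~d) → a) = 1 − 1.000 = 0.000
~~((a → ~d) → a) = 1 − 0.000 = 1.000
~~~((a → ~d) → a) = 1 − 1.000 = 0.000
((~b ⊕ a) → ((1 → b) ⊕ d)) → ~~~((a → ~d) → a) = min(1, 1 − 0.900 + 0.000) = min(1, 0.100) = 0.100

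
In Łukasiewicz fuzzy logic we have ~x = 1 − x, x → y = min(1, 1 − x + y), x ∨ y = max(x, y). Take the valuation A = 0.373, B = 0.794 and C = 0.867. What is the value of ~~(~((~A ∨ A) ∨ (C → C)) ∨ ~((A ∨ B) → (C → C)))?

0.000

~A = 1 − 0.373 = 0.627
~A ∨ A = max(0.627, 0.373) = 0.627
C → C = min(1, 1 − 0.867 + 0.867) = min(1, 1.000) = 1.000
(~A ∨ A) ∨ (C → C) = max(0.627, 1.000) = 1.000
~((~A ∨ A) ∨ (C → C)) = 1 − 1.000 = 0.000
A ∨ B = max(0.373, 0.794) = 0.794
(A ∨ B) → (C → C) = min(1, 1 − 0.794 + 1.000) = min(1, 1.206) = 1.000
~((A ∨ B) → (C → C)) = 1 − 1.000 = 0.000
~((~A ∨ A) ∨ (C → C)) ∨ ~((A ∨ B) → (C → C)) = max(0.000, 0.000) = 0.000
~(~((~A ∨ A) ∨ (C → C)) ∨ ~((A ∨ B) → (C → C))) = 1 − 0.000 = 1.000
~~(~((~A ∨ A) ∨ (C → C)) ∨ ~((A ∨ B) → (C → C))) = 1 − 1.000 = 0.000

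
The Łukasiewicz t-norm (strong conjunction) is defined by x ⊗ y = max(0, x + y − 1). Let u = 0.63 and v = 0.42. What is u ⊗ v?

u ⊗ v = max(0, 0.63 + 0.42 − 1) = max(0, 0.05) = 0.05
For comparison, the Gödel (minimum) t-norm min(x, y) would give 0.42.

0.05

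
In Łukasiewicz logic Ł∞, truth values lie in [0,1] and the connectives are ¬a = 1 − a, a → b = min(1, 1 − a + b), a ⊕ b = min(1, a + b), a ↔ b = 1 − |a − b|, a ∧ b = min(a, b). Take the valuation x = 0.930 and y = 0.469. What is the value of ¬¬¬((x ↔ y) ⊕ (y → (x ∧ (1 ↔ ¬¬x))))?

0.000

x ↔ y = 1 − |0.930 − 0.469| = 1 − 0.461 = 0.539
¬x = 1 − 0.930 = 0.070
¬¬x = 1 − 0.070 = 0.930
1 ↔ ¬¬x = 1 − |1.000 − 0.930| = 1 − 0.070 = 0.930
x ∧ (1 ↔ ¬¬x) = min(0.930, 0.930) = 0.930
y → (x ∧ (1 ↔ ¬¬x)) = min(1, 1 − 0.469 + 0.930) = min(1, 1.461) = 1.000
(x ↔ y) ⊕ (y → (x ∧ (1 ↔ ¬¬x))) = min(1, 0.539 + 1.000) = min(1, 1.539) = 1.000
¬((x ↔ y) ⊕ (y → (x ∧ (1 ↔ ¬¬x)))) = 1 − 1.000 = 0.000
¬¬((x ↔ y) ⊕ (y → (x ∧ (1 ↔ ¬¬x)))) = 1 − 0.000 = 1.000
¬¬¬((x ↔ y) ⊕ (y → (x ∧ (1 ↔ ¬¬x)))) = 1 − 1.000 = 0.000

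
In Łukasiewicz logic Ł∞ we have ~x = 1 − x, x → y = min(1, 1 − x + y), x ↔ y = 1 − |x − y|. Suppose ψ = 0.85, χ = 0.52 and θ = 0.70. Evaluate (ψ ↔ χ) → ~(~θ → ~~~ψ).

0.48

ψ ↔ χ = 1 − |0.85 − 0.52| = 1 − 0.33 = 0.67
~θ = 1 − 0.70 = 0.30
~ψ = 1 − 0.85 = 0.15
~~ψ = 1 − 0.15 = 0.85
~~~ψ = 1 − 0.85 = 0.15
~θ → ~~~ψ = min(1, 1 − 0.30 + 0.15) = min(1, 0.85) = 0.85
~(~θ → ~~~ψ) = 1 − 0.85 = 0.15
(ψ ↔ χ) → ~(~θ → ~~~ψ) = min(1, 1 − 0.67 + 0.15) = min(1, 0.48) = 0.48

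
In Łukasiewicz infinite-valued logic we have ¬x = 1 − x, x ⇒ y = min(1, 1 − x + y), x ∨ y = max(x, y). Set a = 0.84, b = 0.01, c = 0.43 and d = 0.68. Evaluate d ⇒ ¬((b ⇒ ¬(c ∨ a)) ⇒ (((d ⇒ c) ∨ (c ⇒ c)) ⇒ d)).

0.64

c ∨ a = max(0.43, 0.84) = 0.84
¬(c ∨ a) = 1 − 0.84 = 0.16
b ⇒ ¬(c ∨ a) = min(1, 1 − 0.01 + 0.16) = min(1, 1.15) = 1.00
d ⇒ c = min(1, 1 − 0.68 + 0.43) = min(1, 0.75) = 0.75
c ⇒ c = min(1, 1 − 0.43 + 0.43) = min(1, 1.00) = 1.00
(d ⇒ c) ∨ (c ⇒ c) = max(0.75, 1.00) = 1.00
((d ⇒ c) ∨ (c ⇒ c)) ⇒ d = min(1, 1 − 1.00 + 0.68) = min(1, 0.68) = 0.68
(b ⇒ ¬(c ∨ a)) ⇒ (((d ⇒ c) ∨ (c ⇒ c)) ⇒ d) = min(1, 1 − 1.00 + 0.68) = min(1, 0.68) = 0.68
¬((b ⇒ ¬(c ∨ a)) ⇒ (((d ⇒ c) ∨ (c ⇒ c)) ⇒ d)) = 1 − 0.68 = 0.32
d ⇒ ¬((b ⇒ ¬(c ∨ a)) ⇒ (((d ⇒ c) ∨ (c ⇒ c)) ⇒ d)) = min(1, 1 − 0.68 + 0.32) = min(1, 0.64) = 0.64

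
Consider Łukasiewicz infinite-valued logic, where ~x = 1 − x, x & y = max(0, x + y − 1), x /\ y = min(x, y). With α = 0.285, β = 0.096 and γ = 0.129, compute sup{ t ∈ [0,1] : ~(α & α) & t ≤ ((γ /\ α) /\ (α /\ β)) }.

α & α = max(0, 0.285 + 0.285 − 1) = max(0, -0.430) = 0.000
~(α & α) = 1 − 0.000 = 1.000
So the left factor is ~(α & α) = 1.000.
γ /\ α = min(0.129, 0.285) = 0.129
α /\ β = min(0.285, 0.096) = 0.096
(γ /\ α) /\ (α /\ β) = min(0.129, 0.096) = 0.096
So the right-hand bound is (γ /\ α) /\ (α /\ β) = 0.096.
The residuum of the Łukasiewicz t-norm gives the supremum: min(1, 1 − 1.000 + 0.096).
1 − 1.000 + 0.096 = 0.096, so t = min(1, 0.096) = 0.096.
Check: 1.000 & 0.096 = max(0, 0.096) = 0.096 ≤ 0.096.

0.096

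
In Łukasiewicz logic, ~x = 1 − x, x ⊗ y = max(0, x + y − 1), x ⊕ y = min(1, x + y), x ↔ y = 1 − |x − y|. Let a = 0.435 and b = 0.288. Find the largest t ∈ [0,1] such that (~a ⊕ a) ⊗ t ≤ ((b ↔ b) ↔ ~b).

0.712

~a = 1 − 0.435 = 0.565
~a ⊕ a = min(1, 0.565 + 0.435) = min(1, 1.000) = 1.000
So the left factor is ~a ⊕ a = 1.000.
b ↔ b = 1 − |0.288 − 0.288| = 1 − 0.000 = 1.000
~b = 1 − 0.288 = 0.712
(b ↔ b) ↔ ~b = 1 − |1.000 − 0.712| = 1 − 0.288 = 0.712
So the right-hand bound is (b ↔ b) ↔ ~b = 0.712.
The residuum of the Łukasiewicz t-norm gives the supremum: min(1, 1 − 1.000 + 0.712).
1 − 1.000 + 0.712 = 0.712, so t = min(1, 0.712) = 0.712.
Check: 1.000 ⊗ 0.712 = max(0, 0.712) = 0.712 ≤ 0.712.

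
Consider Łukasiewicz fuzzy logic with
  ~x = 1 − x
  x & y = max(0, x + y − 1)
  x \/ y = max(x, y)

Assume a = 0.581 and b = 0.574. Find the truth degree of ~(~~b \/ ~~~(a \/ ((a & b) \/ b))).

0.426

~b = 1 − 0.574 = 0.426
~~b = 1 − 0.426 = 0.574
a & b = max(0, 0.581 + 0.574 − 1) = max(0, 0.155) = 0.155
(a & b) \/ b = max(0.155, 0.574) = 0.574
a \/ ((a & b) \/ b) = max(0.581, 0.574) = 0.581
~(a \/ ((a & b) \/ b)) = 1 − 0.581 = 0.419
~~(a \/ ((a & b) \/ b)) = 1 − 0.419 = 0.581
~~~(a \/ ((a & b) \/ b)) = 1 − 0.581 = 0.419
~~b \/ ~~~(a \/ ((a & b) \/ b)) = max(0.574, 0.419) = 0.574
~(~~b \/ ~~~(a \/ ((a & b) \/ b))) = 1 − 0.574 = 0.426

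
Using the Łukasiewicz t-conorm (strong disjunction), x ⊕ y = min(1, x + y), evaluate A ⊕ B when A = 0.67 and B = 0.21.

0.88

A ⊕ B = min(1, 0.67 + 0.21) = min(1, 0.88) = 0.88
For comparison, the Gödel t-conorm max(x, y) would give 0.67.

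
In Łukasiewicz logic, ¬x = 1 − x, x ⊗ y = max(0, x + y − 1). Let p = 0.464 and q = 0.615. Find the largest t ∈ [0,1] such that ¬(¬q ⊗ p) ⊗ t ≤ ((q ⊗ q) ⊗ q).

¬q = 1 − 0.615 = 0.385
¬q ⊗ p = max(0, 0.385 + 0.464 − 1) = max(0, -0.151) = 0.000
¬(¬q ⊗ p) = 1 − 0.000 = 1.000
So the left factor is ¬(¬q ⊗ p) = 1.000.
q ⊗ q = max(0, 0.615 + 0.615 − 1) = max(0, 0.230) = 0.230
(q ⊗ q) ⊗ q = max(0, 0.230 + 0.615 − 1) = max(0, -0.155) = 0.000
So the right-hand bound is (q ⊗ q) ⊗ q = 0.000.
The residuum of the Łukasiewicz t-norm gives the supremum: min(1, 1 − 1.000 + 0.000).
1 − 1.000 + 0.000 = 0.000, so t = min(1, 0.000) = 0.000.
Check: 1.000 ⊗ 0.000 = max(0, 0.000) = 0.000 ≤ 0.000.

0.000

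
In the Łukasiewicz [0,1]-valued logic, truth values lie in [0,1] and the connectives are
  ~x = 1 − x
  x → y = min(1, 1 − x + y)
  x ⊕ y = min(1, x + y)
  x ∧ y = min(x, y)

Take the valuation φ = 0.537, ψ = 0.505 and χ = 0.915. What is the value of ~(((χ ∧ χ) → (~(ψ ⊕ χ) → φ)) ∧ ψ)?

0.495

χ ∧ χ = min(0.915, 0.915) = 0.915
ψ ⊕ χ = min(1, 0.505 + 0.915) = min(1, 1.420) = 1.000
~(ψ ⊕ χ) = 1 − 1.000 = 0.000
~(ψ ⊕ χ) → φ = min(1, 1 − 0.000 + 0.537) = min(1, 1.537) = 1.000
(χ ∧ χ) → (~(ψ ⊕ χ) → φ) = min(1, 1 − 0.915 + 1.000) = min(1, 1.085) = 1.000
((χ ∧ χ) → (~(ψ ⊕ χ) → φ)) ∧ ψ = min(1.000, 0.505) = 0.505
~(((χ ∧ χ) → (~(ψ ⊕ χ) → φ)) ∧ ψ) = 1 − 0.505 = 0.495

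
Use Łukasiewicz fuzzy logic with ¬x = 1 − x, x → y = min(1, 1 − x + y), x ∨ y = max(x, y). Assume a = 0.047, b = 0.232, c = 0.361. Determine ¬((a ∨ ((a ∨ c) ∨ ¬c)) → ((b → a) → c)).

a ∨ c = max(0.047, 0.361) = 0.361
¬c = 1 − 0.361 = 0.639
(a ∨ c) ∨ ¬c = max(0.361, 0.639) = 0.639
a ∨ ((a ∨ c) ∨ ¬c) = max(0.047, 0.639) = 0.639
b → a = min(1, 1 − 0.232 + 0.047) = min(1, 0.815) = 0.815
(b → a) → c = min(1, 1 − 0.815 + 0.361) = min(1, 0.546) = 0.546
(a ∨ ((a ∨ c) ∨ ¬c)) → ((b → a) → c) = min(1, 1 − 0.639 + 0.546) = min(1, 0.907) = 0.907
¬((a ∨ ((a ∨ c) ∨ ¬c)) → ((b → a) → c)) = 1 − 0.907 = 0.093

0.093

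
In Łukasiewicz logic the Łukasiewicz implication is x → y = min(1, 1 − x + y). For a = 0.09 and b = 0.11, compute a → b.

a → b = min(1, 1 − 0.09 + 0.11) = min(1, 1.02) = 1.00
For comparison, the Gödel implication (1 if x ≤ y else y) would give 1.00.

1.00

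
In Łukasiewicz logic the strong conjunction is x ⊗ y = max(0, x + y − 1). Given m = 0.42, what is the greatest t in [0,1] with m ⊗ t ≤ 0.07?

The residuum of the Łukasiewicz t-norm gives the supremum: min(1, 1 − 0.42 + 0.07).
1 − 0.42 + 0.07 = 0.65, so t = min(1, 0.65) = 0.65.
Check: 0.42 ⊗ 0.65 = max(0, 0.07) = 0.07 ≤ 0.07.

0.65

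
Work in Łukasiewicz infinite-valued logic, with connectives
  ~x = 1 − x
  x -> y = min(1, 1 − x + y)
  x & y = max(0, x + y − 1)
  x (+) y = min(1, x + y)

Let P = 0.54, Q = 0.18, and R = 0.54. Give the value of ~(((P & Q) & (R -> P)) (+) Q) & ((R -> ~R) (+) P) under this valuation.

0.82

P & Q = max(0, 0.54 + 0.18 − 1) = max(0, -0.28) = 0.00
R -> P = min(1, 1 − 0.54 + 0.54) = min(1, 1.00) = 1.00
(P & Q) & (R -> P) = max(0, 0.00 + 1.00 − 1) = max(0, 0.00) = 0.00
((P & Q) & (R -> P)) (+) Q = min(1, 0.00 + 0.18) = min(1, 0.18) = 0.18
~(((P & Q) & (R -> P)) (+) Q) = 1 − 0.18 = 0.82
~R = 1 − 0.54 = 0.46
R -> ~R = min(1, 1 − 0.54 + 0.46) = min(1, 0.92) = 0.92
(R -> ~R) (+) P = min(1, 0.92 + 0.54) = min(1, 1.46) = 1.00
~(((P & Q) & (R -> P)) (+) Q) & ((R -> ~R) (+) P) = max(0, 0.82 + 1.00 − 1) = max(0, 0.82) = 0.82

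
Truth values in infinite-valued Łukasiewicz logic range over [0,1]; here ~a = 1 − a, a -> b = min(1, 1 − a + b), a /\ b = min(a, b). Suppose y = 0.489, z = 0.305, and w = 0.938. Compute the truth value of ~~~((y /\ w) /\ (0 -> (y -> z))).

y /\ w = min(0.489, 0.938) = 0.489
y -> z = min(1, 1 − 0.489 + 0.305) = min(1, 0.816) = 0.816
0 -> (y -> z) = min(1, 1 − 0.000 + 0.816) = min(1, 1.816) = 1.000
(y /\ w) /\ (0 -> (y -> z)) = min(0.489, 1.000) = 0.489
~((y /\ w) /\ (0 -> (y -> z))) = 1 − 0.489 = 0.511
~~((y /\ w) /\ (0 -> (y -> z))) = 1 − 0.511 = 0.489
~~~((y /\ w) /\ (0 -> (y -> z))) = 1 − 0.489 = 0.511

0.511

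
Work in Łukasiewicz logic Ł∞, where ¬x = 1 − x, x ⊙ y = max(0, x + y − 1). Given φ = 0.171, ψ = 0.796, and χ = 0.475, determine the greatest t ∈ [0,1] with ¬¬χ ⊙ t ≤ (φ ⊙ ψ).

¬χ = 1 − 0.475 = 0.525
¬¬χ = 1 − 0.525 = 0.475
So the left factor is ¬¬χ = 0.475.
φ ⊙ ψ = max(0, 0.171 + 0.796 − 1) = max(0, -0.033) = 0.000
So the right-hand bound is φ ⊙ ψ = 0.000.
The residuum of the Łukasiewicz t-norm gives the supremum: min(1, 1 − 0.475 + 0.000).
1 − 0.475 + 0.000 = 0.525, so t = min(1, 0.525) = 0.525.
Check: 0.475 ⊙ 0.525 = max(0, 0.000) = 0.000 ≤ 0.000.

0.525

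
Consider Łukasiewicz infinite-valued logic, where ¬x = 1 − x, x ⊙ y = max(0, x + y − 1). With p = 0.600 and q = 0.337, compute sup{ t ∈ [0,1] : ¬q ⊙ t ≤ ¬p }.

¬q = 1 − 0.337 = 0.663
So the left factor is ¬q = 0.663.
¬p = 1 − 0.600 = 0.400
So the right-hand bound is ¬p = 0.400.
The residuum of the Łukasiewicz t-norm gives the supremum: min(1, 1 − 0.663 + 0.400).
1 − 0.663 + 0.400 = 0.737, so t = min(1, 0.737) = 0.737.
Check: 0.663 ⊙ 0.737 = max(0, 0.400) = 0.400 ≤ 0.400.

0.737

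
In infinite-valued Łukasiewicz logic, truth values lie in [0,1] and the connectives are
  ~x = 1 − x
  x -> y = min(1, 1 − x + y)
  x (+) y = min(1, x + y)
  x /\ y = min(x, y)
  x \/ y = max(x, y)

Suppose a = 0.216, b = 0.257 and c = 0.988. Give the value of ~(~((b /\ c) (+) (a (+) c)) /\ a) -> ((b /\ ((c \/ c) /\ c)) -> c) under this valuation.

1.000

b /\ c = min(0.257, 0.988) = 0.257
a (+) c = min(1, 0.216 + 0.988) = min(1, 1.204) = 1.000
(b /\ c) (+) (a (+) c) = min(1, 0.257 + 1.000) = min(1, 1.257) = 1.000
~((b /\ c) (+) (a (+) c)) = 1 − 1.000 = 0.000
~((b /\ c) (+) (a (+) c)) /\ a = min(0.000, 0.216) = 0.000
~(~((b /\ c) (+) (a (+) c)) /\ a) = 1 − 0.000 = 1.000
c \/ c = max(0.988, 0.988) = 0.988
(c \/ c) /\ c = min(0.988, 0.988) = 0.988
b /\ ((c \/ c) /\ c) = min(0.257, 0.988) = 0.257
(b /\ ((c \/ c) /\ c)) -> c = min(1, 1 − 0.257 + 0.988) = min(1, 1.731) = 1.000
~(~((b /\ c) (+) (a (+) c)) /\ a) -> ((b /\ ((c \/ c) /\ c)) -> c) = min(1, 1 − 1.000 + 1.000) = min(1, 1.000) = 1.000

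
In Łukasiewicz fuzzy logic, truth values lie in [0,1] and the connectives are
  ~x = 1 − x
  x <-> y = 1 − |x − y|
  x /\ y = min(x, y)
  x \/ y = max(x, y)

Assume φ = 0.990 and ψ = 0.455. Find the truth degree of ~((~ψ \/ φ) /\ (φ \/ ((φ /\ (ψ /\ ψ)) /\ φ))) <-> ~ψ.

0.465

~ψ = 1 − 0.455 = 0.545
~ψ \/ φ = max(0.545, 0.990) = 0.990
ψ /\ ψ = min(0.455, 0.455) = 0.455
φ /\ (ψ /\ ψ) = min(0.990, 0.455) = 0.455
(φ /\ (ψ /\ ψ)) /\ φ = min(0.455, 0.990) = 0.455
φ \/ ((φ /\ (ψ /\ ψ)) /\ φ) = max(0.990, 0.455) = 0.990
(~ψ \/ φ) /\ (φ \/ ((φ /\ (ψ /\ ψ)) /\ φ)) = min(0.990, 0.990) = 0.990
~((~ψ \/ φ) /\ (φ \/ ((φ /\ (ψ /\ ψ)) /\ φ))) = 1 − 0.990 = 0.010
~((~ψ \/ φ) /\ (φ \/ ((φ /\ (ψ /\ ψ)) /\ φ))) <-> ~ψ = 1 − |0.010 − 0.545| = 1 − 0.535 = 0.465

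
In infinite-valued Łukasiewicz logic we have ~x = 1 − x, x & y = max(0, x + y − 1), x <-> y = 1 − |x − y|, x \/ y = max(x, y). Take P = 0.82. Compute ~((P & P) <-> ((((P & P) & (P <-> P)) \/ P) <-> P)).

P & P = max(0, 0.82 + 0.82 − 1) = max(0, 0.64) = 0.64
P <-> P = 1 − |0.82 − 0.82| = 1 − 0.00 = 1.00
(P & P) & (P <-> P) = max(0, 0.64 + 1.00 − 1) = max(0, 0.64) = 0.64
((P & P) & (P <-> P)) \/ P = max(0.64, 0.82) = 0.82
(((P & P) & (P <-> P)) \/ P) <-> P = 1 − |0.82 − 0.82| = 1 − 0.00 = 1.00
(P & P) <-> ((((P & P) & (P <-> P)) \/ P) <-> P) = 1 − |0.64 − 1.00| = 1 − 0.36 = 0.64
~((P & P) <-> ((((P & P) & (P <-> P)) \/ P) <-> P)) = 1 − 0.64 = 0.36

0.36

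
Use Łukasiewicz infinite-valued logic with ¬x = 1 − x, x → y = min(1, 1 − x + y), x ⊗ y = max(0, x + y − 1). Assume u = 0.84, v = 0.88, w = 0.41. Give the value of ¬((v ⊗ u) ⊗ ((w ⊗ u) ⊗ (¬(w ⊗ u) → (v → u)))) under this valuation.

v ⊗ u = max(0, 0.88 + 0.84 − 1) = max(0, 0.72) = 0.72
w ⊗ u = max(0, 0.41 + 0.84 − 1) = max(0, 0.25) = 0.25
¬(w ⊗ u) = 1 − 0.25 = 0.75
v → u = min(1, 1 − 0.88 + 0.84) = min(1, 0.96) = 0.96
¬(w ⊗ u) → (v → u) = min(1, 1 − 0.75 + 0.96) = min(1, 1.21) = 1.00
(w ⊗ u) ⊗ (¬(w ⊗ u) → (v → u)) = max(0, 0.25 + 1.00 − 1) = max(0, 0.25) = 0.25
(v ⊗ u) ⊗ ((w ⊗ u) ⊗ (¬(w ⊗ u) → (v → u))) = max(0, 0.72 + 0.25 − 1) = max(0, -0.03) = 0.00
¬((v ⊗ u) ⊗ ((w ⊗ u) ⊗ (¬(w ⊗ u) → (v → u)))) = 1 − 0.00 = 1.00

1.00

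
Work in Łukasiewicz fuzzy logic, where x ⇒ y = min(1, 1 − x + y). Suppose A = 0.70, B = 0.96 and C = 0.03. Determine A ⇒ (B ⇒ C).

0.37

B ⇒ C = min(1, 1 − 0.96 + 0.03) = min(1, 0.07) = 0.07
A ⇒ (B ⇒ C) = min(1, 1 − 0.70 + 0.07) = min(1, 0.37) = 0.37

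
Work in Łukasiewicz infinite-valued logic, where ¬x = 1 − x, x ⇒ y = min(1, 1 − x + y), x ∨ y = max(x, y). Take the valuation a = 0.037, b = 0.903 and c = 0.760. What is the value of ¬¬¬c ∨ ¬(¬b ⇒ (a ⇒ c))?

0.240

¬c = 1 − 0.760 = 0.240
¬¬c = 1 − 0.240 = 0.760
¬¬¬c = 1 − 0.760 = 0.240
¬b = 1 − 0.903 = 0.097
a ⇒ c = min(1, 1 − 0.037 + 0.760) = min(1, 1.723) = 1.000
¬b ⇒ (a ⇒ c) = min(1, 1 − 0.097 + 1.000) = min(1, 1.903) = 1.000
¬(¬b ⇒ (a ⇒ c)) = 1 − 1.000 = 0.000
¬¬¬c ∨ ¬(¬b ⇒ (a ⇒ c)) = max(0.240, 0.000) = 0.240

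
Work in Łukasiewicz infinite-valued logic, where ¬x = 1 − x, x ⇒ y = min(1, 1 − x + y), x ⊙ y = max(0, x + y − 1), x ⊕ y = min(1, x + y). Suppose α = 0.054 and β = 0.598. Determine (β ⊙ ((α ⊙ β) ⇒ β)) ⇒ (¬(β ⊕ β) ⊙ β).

0.402

α ⊙ β = max(0, 0.054 + 0.598 − 1) = max(0, -0.348) = 0.000
(α ⊙ β) ⇒ β = min(1, 1 − 0.000 + 0.598) = min(1, 1.598) = 1.000
β ⊙ ((α ⊙ β) ⇒ β) = max(0, 0.598 + 1.000 − 1) = max(0, 0.598) = 0.598
β ⊕ β = min(1, 0.598 + 0.598) = min(1, 1.196) = 1.000
¬(β ⊕ β) = 1 − 1.000 = 0.000
¬(β ⊕ β) ⊙ β = max(0, 0.000 + 0.598 − 1) = max(0, -0.402) = 0.000
(β ⊙ ((α ⊙ β) ⇒ β)) ⇒ (¬(β ⊕ β) ⊙ β) = min(1, 1 − 0.598 + 0.000) = min(1, 0.402) = 0.402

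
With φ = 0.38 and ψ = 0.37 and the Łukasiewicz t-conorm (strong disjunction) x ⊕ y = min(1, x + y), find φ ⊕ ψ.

0.75

φ ⊕ ψ = min(1, 0.38 + 0.37) = min(1, 0.75) = 0.75
For comparison, the Gödel t-conorm max(x, y) would give 0.38.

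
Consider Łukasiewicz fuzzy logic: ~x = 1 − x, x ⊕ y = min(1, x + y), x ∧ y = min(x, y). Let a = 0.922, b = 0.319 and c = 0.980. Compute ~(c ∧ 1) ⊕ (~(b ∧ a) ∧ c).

c ∧ 1 = min(0.980, 1.000) = 0.980
~(c ∧ 1) = 1 − 0.980 = 0.020
b ∧ a = min(0.319, 0.922) = 0.319
~(b ∧ a) = 1 − 0.319 = 0.681
~(b ∧ a) ∧ c = min(0.681, 0.980) = 0.681
~(c ∧ 1) ⊕ (~(b ∧ a) ∧ c) = min(1, 0.020 + 0.681) = min(1, 0.701) = 0.701

0.701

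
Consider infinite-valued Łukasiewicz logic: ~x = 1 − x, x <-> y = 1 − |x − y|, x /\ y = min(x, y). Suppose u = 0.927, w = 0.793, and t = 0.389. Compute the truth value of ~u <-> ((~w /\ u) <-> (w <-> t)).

0.462

~u = 1 − 0.927 = 0.073
~w = 1 − 0.793 = 0.207
~w /\ u = min(0.207, 0.927) = 0.207
w <-> t = 1 − |0.793 − 0.389| = 1 − 0.404 = 0.596
(~w /\ u) <-> (w <-> t) = 1 − |0.207 − 0.596| = 1 − 0.389 = 0.611
~u <-> ((~w /\ u) <-> (w <-> t)) = 1 − |0.073 − 0.611| = 1 − 0.538 = 0.462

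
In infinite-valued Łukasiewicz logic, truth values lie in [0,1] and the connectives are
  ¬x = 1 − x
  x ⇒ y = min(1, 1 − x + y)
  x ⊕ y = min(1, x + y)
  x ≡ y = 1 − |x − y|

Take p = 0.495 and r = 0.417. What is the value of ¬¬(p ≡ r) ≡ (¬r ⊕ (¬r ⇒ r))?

p ≡ r = 1 − |0.495 − 0.417| = 1 − 0.078 = 0.922
¬(p ≡ r) = 1 − 0.922 = 0.078
¬¬(p ≡ r) = 1 − 0.078 = 0.922
¬r = 1 − 0.417 = 0.583
¬r ⇒ r = min(1, 1 − 0.583 + 0.417) = min(1, 0.834) = 0.834
¬r ⊕ (¬r ⇒ r) = min(1, 0.583 + 0.834) = min(1, 1.417) = 1.000
¬¬(p ≡ r) ≡ (¬r ⊕ (¬r ⇒ r)) = 1 − |0.922 − 1.000| = 1 − 0.078 = 0.922

0.922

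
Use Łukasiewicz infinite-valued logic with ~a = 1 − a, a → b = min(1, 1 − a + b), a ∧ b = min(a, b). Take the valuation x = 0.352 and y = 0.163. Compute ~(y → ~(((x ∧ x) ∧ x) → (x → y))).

x ∧ x = min(0.352, 0.352) = 0.352
(x ∧ x) ∧ x = min(0.352, 0.352) = 0.352
x → y = min(1, 1 − 0.352 + 0.163) = min(1, 0.811) = 0.811
((x ∧ x) ∧ x) → (x → y) = min(1, 1 − 0.352 + 0.811) = min(1, 1.459) = 1.000
~(((x ∧ x) ∧ x) → (x → y)) = 1 − 1.000 = 0.000
y → ~(((x ∧ x) ∧ x) → (x → y)) = min(1, 1 − 0.163 + 0.000) = min(1, 0.837) = 0.837
~(y → ~(((x ∧ x) ∧ x) → (x → y))) = 1 − 0.837 = 0.163

0.163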